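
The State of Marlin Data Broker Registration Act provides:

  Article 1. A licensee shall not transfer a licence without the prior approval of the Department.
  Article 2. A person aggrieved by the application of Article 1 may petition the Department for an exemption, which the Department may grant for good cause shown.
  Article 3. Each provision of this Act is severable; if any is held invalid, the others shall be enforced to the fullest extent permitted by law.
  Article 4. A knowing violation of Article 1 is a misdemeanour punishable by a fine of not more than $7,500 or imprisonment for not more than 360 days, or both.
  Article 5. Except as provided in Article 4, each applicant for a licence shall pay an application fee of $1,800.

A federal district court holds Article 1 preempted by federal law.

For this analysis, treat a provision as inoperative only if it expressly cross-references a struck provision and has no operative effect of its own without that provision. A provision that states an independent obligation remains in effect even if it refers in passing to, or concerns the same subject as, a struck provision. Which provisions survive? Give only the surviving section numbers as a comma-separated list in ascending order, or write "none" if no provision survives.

Article 1 is struck. Article 2 operates only by reference to Article 1, so it falls with Article 1. Article 4 has no operative effect of its own apart from Article 1 and is therefore inoperative. Article 5 mentions Article 4 but its own obligation stands independently of Article 4, so Article 5 is not affected. Article 3 is a severability clause and preserves every provision that can still be given independent effect. The provisions still in force are Article 3 and Article 5.

3, 5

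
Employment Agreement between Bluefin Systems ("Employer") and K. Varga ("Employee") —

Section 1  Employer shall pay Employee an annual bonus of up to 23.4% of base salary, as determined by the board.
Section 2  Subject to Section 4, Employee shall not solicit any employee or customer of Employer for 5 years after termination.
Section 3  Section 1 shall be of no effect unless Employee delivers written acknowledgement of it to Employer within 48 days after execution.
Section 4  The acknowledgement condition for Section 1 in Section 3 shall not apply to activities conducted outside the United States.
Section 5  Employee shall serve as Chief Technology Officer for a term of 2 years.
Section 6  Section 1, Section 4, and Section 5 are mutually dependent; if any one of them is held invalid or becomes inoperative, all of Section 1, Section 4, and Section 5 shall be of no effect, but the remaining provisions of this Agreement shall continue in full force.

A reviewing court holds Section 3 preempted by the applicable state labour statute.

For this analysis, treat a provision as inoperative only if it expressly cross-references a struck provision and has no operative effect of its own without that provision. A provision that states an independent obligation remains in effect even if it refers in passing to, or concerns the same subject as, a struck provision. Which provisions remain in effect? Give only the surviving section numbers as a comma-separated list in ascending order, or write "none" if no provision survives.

Section 3 is struck. Section 4 operates only by reference to Section 3, so it falls with Section 3. Section 2 mentions Section 4 but its own obligation stands independently of Section 4, so Section 2 is not affected. Section 6 declares Section 1, Section 4, and Section 5 mutually dependent; since one of them has fallen, all of them are of no effect. That brings down Section 1 and Section 5 as well. The remainder continues in force under Section 6. That leaves Section 2 and Section 6 in effect.

2, 6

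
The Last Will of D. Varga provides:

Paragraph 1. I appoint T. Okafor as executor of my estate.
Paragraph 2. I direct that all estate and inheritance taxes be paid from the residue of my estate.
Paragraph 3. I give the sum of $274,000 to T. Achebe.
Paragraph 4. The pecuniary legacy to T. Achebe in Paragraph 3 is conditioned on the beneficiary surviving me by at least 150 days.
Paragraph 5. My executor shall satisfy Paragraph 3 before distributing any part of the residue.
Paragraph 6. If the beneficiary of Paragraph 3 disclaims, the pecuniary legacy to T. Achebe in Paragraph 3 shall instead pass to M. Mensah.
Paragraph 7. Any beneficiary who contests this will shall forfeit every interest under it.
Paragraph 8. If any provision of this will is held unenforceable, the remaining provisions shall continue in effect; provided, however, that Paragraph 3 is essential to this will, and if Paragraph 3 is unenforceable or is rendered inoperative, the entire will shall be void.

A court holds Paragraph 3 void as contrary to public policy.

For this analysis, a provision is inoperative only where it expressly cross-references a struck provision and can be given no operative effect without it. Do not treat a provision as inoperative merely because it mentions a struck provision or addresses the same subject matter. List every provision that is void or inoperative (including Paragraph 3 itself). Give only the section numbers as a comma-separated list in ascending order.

1, 2, 3, 4, 5, 6, 7, 8

Paragraph 3 is struck. Paragraph 4 has no operative effect of its own apart from Paragraph 3 and is therefore inoperative. Paragraph 5 merely fixes the priority direction for Paragraph 3; with Paragraph 3 gone it has nothing to operate on and falls away. Paragraph 6 has no operative effect of its own apart from Paragraph 3 and is therefore inoperative. Paragraph 8 makes Paragraph 3 an essential term, and Paragraph 3 is the provision held invalid; under Paragraph 8, the entire will is therefore void. No provision of the will survives.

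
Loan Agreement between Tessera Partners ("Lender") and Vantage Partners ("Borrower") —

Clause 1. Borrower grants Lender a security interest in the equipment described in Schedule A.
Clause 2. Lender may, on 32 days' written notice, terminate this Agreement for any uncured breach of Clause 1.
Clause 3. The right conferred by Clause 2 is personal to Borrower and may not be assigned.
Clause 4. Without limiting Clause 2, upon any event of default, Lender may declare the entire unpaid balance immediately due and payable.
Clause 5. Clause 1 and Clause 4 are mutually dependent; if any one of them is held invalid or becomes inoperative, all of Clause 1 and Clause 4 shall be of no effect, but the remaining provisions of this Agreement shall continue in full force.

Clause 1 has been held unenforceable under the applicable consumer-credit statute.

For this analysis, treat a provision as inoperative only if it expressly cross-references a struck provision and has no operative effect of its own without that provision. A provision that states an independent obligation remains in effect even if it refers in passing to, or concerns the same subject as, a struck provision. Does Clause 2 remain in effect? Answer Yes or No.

Clause 1 is struck. Clause 2 merely fixes the termination right for breach of Clause 1; with Clause 1 gone it has nothing to operate on and falls away. Clause 3 operates only by reference to Clause 2, so it falls with Clause 2. Clause 5 declares Clause 1 and Clause 4 mutually dependent; since one of them has fallen, all of them are of no effect. That brings down Clause 4 as well. The remainder continues in force under Clause 5. Only Clause 5 remains in effect. Clause 2 is among the inoperative provisions, so the answer is no.

No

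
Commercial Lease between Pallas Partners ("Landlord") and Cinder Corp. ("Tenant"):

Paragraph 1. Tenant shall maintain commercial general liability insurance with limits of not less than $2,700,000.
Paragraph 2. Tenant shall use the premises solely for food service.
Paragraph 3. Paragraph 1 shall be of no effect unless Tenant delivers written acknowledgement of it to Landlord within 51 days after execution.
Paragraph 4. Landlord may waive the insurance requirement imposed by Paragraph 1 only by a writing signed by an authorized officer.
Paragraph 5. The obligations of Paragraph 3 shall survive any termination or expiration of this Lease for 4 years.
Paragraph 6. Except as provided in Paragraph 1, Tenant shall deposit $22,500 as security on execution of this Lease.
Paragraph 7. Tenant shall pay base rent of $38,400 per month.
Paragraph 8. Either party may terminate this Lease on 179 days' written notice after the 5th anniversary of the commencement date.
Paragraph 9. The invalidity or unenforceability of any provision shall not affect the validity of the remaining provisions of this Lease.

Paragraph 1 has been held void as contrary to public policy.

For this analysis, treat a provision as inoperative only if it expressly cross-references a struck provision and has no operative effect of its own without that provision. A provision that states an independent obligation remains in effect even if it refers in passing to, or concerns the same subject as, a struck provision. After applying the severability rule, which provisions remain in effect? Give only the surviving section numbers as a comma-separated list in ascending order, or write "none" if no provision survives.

Paragraph 1 is struck. The only function of Paragraph 3 is the acknowledgement condition for Paragraph 1, so it cannot stand once Paragraph 1 is removed. Paragraph 4 operates only by reference to Paragraph 1, so it falls with Paragraph 1. Paragraph 5 operates only by reference to Paragraph 3, so it falls with Paragraph 3. Although Paragraph 6 refers to Paragraph 1, its operative terms do not depend on Paragraph 1, so it remains in effect. Under the severability clause in Paragraph 9, the remaining provisions continue in force. Paragraph 2, Paragraph 6, Paragraph 7, Paragraph 8, and Paragraph 9 remain in effect.

2, 6, 7, 8, 9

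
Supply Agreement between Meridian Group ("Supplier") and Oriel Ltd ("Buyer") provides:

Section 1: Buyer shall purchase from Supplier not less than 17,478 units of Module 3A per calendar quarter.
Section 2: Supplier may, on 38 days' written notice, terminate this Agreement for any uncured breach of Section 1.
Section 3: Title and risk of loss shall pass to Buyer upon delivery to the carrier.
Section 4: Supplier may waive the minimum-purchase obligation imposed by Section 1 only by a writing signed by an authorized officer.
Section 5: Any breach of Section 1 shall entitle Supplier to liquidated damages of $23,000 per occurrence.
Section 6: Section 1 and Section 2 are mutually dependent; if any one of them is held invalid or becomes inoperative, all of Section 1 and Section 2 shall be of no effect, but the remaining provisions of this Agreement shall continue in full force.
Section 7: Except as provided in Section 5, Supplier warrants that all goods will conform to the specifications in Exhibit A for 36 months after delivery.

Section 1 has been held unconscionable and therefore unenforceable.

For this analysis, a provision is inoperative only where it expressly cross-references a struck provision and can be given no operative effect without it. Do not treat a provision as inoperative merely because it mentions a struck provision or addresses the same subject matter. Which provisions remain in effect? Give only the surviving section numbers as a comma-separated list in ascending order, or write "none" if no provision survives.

Section 1 is struck. The only function of Section 2 is the termination right for breach of Section 1, so it cannot stand once Section 1 is removed. Section 4 has no operative effect of its own apart from Section 1 and is therefore inoperative. Section 5 does nothing except set the liquidated-damages amount by reference to Section 1; with Section 1 gone it has no independent effect and is inoperative. Section 7 mentions Section 5 but its own obligation stands independently of Section 5, so Section 7 is not affected. Section 6 declares Section 1 and Section 2 mutually dependent; since one of them has fallen, all of them are of no effect. The remainder continues in force under Section 6. Section 3, Section 6, and Section 7 remain in effect.

3, 6, 7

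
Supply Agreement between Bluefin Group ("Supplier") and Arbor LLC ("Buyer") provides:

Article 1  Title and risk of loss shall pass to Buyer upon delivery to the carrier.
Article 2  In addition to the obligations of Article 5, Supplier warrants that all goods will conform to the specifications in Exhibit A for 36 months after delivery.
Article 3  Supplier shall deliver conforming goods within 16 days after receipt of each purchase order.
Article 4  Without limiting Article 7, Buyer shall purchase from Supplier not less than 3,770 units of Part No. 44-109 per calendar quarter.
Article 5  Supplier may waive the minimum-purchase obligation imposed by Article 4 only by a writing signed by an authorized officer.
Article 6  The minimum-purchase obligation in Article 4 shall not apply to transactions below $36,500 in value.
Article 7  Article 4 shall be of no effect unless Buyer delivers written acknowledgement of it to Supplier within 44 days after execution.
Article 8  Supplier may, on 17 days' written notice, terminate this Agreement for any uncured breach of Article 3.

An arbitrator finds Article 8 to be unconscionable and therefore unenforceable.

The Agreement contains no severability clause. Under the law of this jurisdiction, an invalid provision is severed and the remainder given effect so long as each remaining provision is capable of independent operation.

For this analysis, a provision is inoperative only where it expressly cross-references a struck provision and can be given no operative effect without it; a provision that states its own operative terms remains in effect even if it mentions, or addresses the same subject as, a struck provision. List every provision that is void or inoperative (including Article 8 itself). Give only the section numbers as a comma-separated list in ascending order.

Article 8 is struck. No other provision's operative terms depend on Article 8. Under the stated default rule, only provisions that cannot operate independently fall away; the rest are enforced. Article 1, Article 2, Article 3, Article 4, Article 5, Article 6, and Article 7 remain in effect.

8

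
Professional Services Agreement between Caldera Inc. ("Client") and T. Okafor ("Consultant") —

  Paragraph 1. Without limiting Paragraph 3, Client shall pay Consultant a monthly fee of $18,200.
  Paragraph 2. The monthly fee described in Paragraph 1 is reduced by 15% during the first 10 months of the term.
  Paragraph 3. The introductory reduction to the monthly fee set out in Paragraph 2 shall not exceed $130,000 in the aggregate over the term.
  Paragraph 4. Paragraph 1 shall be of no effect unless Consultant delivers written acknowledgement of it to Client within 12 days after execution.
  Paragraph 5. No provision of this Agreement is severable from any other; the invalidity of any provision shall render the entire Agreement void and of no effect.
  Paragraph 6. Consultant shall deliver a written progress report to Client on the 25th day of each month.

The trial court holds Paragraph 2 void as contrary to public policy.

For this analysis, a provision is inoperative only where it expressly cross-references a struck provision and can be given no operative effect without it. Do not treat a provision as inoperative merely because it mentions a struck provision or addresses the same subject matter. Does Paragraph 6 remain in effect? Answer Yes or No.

No

Paragraph 2 is struck. The whole of Paragraph 3 is the aggregate cap on the introductory reduction to the monthly fee, defined by reference to Paragraph 2, so Paragraph 3 cannot stand once Paragraph 2 is removed. Paragraph 5 provides that the Agreement is not severable, so the invalidity of any one provision voids the entire Agreement. No provision of the Agreement survives. Paragraph 6 is among the inoperative provisions, so the answer is no.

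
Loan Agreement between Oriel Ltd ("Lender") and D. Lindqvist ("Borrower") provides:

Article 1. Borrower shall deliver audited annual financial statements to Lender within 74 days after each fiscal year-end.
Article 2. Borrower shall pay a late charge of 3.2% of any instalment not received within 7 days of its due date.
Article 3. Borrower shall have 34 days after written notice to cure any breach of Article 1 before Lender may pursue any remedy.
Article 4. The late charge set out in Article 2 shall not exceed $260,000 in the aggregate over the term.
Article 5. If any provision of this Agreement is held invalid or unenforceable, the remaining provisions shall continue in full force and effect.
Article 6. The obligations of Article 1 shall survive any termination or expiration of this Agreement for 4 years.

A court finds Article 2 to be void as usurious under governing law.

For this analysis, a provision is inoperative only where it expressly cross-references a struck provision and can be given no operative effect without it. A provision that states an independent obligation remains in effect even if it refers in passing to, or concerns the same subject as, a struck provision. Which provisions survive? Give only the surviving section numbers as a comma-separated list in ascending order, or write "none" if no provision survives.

Article 2 is struck. The whole of Article 4 is the aggregate cap on the late charge, defined by reference to Article 2, so Article 4 cannot stand once Article 2 is removed. Under the severability clause in Article 5, the remaining provisions continue in force. Article 1, Article 3, Article 5, and Article 6 remain in effect.

1, 3, 5, 6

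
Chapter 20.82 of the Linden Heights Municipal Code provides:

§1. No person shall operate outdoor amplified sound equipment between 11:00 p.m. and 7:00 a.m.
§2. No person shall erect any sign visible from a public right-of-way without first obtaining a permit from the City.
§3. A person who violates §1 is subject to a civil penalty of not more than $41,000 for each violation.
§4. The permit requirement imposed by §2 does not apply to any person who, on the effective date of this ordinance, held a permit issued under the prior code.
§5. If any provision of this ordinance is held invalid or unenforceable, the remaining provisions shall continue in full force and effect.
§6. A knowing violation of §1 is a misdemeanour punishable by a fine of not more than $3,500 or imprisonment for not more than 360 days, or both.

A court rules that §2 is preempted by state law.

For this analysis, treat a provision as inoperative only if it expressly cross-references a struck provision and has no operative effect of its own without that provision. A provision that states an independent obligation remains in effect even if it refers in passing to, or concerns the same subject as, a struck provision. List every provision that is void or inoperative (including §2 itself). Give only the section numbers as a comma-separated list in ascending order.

2, 4

§2 is struck. §4 operates only by reference to §2, so it falls with §2. §5 is a severability clause and preserves every provision that can still be given independent effect. §1, §3, §5, and §6 remain in effect.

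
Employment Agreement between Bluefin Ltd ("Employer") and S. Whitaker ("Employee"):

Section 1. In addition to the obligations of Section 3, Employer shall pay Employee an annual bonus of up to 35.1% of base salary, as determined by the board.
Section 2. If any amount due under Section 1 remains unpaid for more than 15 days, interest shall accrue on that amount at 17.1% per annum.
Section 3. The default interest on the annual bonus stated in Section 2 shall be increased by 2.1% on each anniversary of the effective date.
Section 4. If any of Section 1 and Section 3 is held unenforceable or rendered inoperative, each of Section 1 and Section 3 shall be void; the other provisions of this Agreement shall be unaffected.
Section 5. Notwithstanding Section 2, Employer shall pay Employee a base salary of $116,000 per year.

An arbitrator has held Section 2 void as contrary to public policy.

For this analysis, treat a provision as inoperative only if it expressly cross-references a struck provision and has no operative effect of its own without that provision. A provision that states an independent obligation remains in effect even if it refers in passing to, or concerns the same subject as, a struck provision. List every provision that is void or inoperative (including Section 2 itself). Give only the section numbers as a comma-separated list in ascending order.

Section 2 is struck. Section 3 has no operative effect of its own apart from Section 2 and is therefore inoperative. Section 5 mentions Section 2 but its own obligation stands independently of Section 2, so Section 5 is not affected. Section 4 declares Section 1 and Section 3 mutually dependent; since one of them has fallen, all of them are of no effect. That brings down Section 1 as well. The remainder continues in force under Section 4. Section 4 and Section 5 remain in effect.

1, 2, 3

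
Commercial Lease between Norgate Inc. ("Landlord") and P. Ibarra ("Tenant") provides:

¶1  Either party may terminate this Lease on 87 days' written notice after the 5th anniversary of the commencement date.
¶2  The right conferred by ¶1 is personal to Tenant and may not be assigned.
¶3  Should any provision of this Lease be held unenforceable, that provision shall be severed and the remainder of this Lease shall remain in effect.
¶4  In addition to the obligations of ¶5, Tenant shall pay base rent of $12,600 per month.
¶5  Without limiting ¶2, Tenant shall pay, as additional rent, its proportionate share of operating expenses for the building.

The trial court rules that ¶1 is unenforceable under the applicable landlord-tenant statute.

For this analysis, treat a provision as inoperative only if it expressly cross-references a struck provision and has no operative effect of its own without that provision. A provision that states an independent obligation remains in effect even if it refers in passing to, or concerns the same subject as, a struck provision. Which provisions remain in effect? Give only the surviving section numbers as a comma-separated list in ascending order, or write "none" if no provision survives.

¶1 is struck. ¶2 merely fixes the non-assignment of ¶1; with ¶1 gone it has nothing to operate on and falls away. ¶5 mentions ¶2 but its own obligation stands independently of ¶2, so ¶5 is not affected. ¶3 is a severability clause and preserves every provision that can still be given independent effect. That leaves ¶3, ¶4, and ¶5 in effect.

3, 4, 5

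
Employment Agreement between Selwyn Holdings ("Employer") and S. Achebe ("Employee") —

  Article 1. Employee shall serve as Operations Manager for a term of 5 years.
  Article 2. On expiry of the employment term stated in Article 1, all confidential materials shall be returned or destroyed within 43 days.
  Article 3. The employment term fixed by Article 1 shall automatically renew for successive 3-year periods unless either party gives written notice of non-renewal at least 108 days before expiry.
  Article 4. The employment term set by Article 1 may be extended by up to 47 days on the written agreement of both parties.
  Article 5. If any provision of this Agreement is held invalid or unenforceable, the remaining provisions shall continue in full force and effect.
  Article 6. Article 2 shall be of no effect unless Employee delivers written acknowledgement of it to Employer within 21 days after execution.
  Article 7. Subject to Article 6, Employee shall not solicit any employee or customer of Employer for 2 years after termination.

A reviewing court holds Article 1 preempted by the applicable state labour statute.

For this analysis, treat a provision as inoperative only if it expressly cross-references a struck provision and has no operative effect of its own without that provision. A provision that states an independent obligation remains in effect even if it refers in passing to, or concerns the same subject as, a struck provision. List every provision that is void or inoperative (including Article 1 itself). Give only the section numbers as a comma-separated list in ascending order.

Article 1 is struck. The only function of Article 2 is the return obligation tied to Article 1, so it cannot stand once Article 1 is removed. Article 3 does nothing except set the renewal of the employment term by reference to Article 1; with Article 1 gone it has no independent effect and is inoperative. Article 4 operates only by reference to Article 1, so it falls with Article 1. Article 6 operates only by reference to Article 2, so it falls with Article 2. Article 7 mentions Article 6 but its own obligation stands independently of Article 6, so Article 7 is not affected. Article 5 is a severability clause and preserves every provision that can still be given independent effect. That leaves Article 5 and Article 7 in effect.

1, 2, 3, 4, 6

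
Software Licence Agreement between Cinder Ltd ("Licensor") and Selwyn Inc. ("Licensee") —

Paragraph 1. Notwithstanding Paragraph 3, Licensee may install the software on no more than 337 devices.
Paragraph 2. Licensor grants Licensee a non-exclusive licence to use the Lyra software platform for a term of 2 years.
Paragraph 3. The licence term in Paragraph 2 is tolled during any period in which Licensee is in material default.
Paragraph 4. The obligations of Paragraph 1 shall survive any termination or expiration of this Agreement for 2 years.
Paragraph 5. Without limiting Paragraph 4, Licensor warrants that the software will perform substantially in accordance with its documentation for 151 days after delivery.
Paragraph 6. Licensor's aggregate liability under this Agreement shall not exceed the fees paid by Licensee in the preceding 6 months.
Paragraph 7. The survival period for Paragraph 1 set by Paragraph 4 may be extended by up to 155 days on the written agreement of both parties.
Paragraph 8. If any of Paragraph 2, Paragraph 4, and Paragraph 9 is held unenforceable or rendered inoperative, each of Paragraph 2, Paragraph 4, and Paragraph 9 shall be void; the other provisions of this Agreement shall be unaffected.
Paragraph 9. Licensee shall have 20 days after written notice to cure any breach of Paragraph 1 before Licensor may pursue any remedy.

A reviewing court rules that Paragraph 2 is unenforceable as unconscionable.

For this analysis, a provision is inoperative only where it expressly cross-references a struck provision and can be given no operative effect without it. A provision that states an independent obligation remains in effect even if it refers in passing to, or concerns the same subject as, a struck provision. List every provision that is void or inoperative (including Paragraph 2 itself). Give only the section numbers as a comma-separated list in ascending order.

Paragraph 2 is struck. Paragraph 3 does nothing except set the tolling of the licence term by reference to Paragraph 2; with Paragraph 2 gone it has no independent effect and is inoperative. Although Paragraph 5 refers to Paragraph 4, its operative terms do not depend on Paragraph 4, so it remains in effect. Paragraph 1 mentions Paragraph 3 but its own obligation stands independently of Paragraph 3, so Paragraph 1 is not affected. Paragraph 8 declares Paragraph 2, Paragraph 4, and Paragraph 9 mutually dependent; since one of them has fallen, all of them are of no effect. That brings down Paragraph 4 and Paragraph 9 as well. Paragraph 7 in turn depends solely on a provision now struck and likewise falls. The remainder continues in force under Paragraph 8. Paragraph 1, Paragraph 5, Paragraph 6, and Paragraph 8 remain in effect.

2, 3, 4, 7, 9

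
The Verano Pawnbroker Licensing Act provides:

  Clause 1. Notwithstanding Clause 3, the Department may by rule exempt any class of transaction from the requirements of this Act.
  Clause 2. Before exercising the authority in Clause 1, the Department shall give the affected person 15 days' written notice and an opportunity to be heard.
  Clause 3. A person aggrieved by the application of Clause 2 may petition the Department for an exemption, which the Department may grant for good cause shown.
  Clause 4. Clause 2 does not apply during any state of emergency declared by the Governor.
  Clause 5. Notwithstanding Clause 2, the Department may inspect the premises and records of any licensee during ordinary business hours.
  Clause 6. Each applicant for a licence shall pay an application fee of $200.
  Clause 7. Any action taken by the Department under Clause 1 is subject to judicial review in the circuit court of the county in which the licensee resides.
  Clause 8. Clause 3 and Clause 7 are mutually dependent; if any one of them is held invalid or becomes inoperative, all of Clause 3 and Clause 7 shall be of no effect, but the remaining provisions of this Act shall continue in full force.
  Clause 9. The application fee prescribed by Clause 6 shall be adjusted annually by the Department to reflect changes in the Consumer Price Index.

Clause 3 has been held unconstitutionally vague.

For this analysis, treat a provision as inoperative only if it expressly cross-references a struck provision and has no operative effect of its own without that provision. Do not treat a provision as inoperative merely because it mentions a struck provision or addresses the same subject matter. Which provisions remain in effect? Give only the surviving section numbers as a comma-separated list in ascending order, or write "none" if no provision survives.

Clause 3 is struck. Although Clause 1 refers to Clause 3, its operative terms do not depend on Clause 3, so it remains in effect. Nothing else in the Act is defined by reference to Clause 3. Clause 8 declares Clause 3 and Clause 7 mutually dependent; since one of them has fallen, all of them are of no effect. That brings down Clause 7 as well. The remainder continues in force under Clause 8. That leaves Clause 1, Clause 2, Clause 4, Clause 5, Clause 6, Clause 8, and Clause 9 in effect.

1, 2, 4, 5, 6, 8, 9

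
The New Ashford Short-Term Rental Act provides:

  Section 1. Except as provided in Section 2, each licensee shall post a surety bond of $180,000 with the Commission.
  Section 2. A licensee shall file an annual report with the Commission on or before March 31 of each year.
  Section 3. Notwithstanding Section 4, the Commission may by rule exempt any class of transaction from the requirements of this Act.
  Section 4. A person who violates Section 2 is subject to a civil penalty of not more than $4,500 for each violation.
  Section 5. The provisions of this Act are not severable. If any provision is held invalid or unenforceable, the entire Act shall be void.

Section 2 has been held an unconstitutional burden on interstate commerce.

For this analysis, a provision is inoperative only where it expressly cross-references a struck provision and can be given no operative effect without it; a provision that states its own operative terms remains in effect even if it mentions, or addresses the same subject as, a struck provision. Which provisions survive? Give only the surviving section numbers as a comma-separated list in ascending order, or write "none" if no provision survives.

none

Section 2 is struck. Section 4 operates only by reference to Section 2, so it falls with Section 2. Section 5 provides that the Act is not severable, so the invalidity of any one provision voids the entire Act. No provision of the Act survives.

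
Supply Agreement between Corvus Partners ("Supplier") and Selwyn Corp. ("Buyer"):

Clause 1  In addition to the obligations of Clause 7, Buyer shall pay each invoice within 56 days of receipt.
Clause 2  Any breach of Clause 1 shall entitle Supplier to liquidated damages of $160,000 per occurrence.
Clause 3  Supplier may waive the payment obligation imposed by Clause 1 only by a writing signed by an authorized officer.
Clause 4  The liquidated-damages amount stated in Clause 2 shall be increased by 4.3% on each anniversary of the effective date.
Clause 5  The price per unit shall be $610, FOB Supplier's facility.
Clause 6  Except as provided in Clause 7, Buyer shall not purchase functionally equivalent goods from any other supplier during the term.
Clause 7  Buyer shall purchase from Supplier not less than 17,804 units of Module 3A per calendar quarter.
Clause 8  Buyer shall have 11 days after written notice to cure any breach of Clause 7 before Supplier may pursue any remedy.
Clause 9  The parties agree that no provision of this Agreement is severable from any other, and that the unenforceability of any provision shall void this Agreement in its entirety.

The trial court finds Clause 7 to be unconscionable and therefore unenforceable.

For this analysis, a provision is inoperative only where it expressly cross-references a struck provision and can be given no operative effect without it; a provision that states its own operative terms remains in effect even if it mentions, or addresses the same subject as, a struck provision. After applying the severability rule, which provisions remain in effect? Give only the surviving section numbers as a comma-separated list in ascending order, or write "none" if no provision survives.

none

Clause 7 is struck. Clause 8 has no operative effect of its own apart from Clause 7 and is therefore inoperative. Clause 9 provides that the Agreement is not severable, so the invalidity of any one provision voids the entire Agreement. No provision of the Agreement survives.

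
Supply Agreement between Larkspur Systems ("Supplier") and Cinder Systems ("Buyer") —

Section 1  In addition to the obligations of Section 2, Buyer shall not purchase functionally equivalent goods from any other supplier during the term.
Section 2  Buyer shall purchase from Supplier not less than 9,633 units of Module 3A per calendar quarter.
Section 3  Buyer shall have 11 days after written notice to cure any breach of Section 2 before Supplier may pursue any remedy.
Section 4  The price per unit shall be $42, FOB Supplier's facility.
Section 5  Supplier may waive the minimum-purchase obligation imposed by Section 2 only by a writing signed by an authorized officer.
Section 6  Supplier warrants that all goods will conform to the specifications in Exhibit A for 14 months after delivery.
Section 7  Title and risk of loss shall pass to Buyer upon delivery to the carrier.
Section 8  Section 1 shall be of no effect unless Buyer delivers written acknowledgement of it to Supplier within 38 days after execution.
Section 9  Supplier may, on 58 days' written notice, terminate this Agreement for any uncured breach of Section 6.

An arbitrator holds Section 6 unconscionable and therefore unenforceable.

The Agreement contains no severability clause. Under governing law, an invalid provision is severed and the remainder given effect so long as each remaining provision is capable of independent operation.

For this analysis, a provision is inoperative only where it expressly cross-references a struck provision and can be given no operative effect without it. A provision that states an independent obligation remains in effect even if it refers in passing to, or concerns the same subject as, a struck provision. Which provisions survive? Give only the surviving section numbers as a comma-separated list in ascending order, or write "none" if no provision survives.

Section 6 is struck. Section 9 has no operative effect of its own apart from Section 6 and is therefore inoperative. Under the stated default rule, only provisions that cannot operate independently fall away; the rest are enforced. The provisions still in force are Section 1, Section 2, Section 3, Section 4, Section 5, Section 7, and Section 8.

1, 2, 3, 4, 5, 7, 8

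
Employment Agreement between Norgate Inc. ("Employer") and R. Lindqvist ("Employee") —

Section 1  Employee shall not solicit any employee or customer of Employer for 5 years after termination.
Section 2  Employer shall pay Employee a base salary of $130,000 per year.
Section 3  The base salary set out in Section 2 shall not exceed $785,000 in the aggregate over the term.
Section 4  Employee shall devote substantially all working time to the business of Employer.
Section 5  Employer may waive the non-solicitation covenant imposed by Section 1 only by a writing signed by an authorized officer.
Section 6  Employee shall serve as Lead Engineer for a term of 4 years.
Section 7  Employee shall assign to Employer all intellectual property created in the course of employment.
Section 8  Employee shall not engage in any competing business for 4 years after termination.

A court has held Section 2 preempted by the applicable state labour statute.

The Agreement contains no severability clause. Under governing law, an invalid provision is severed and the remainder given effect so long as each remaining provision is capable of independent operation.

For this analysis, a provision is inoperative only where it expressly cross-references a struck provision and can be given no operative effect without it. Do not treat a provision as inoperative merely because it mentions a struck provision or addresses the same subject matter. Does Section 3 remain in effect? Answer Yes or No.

No

Section 2 is struck. Section 3 has no operative effect of its own apart from Section 2 and is therefore inoperative. With no severability clause, the stated default rule severs what cannot stand and enforces each remaining provision that can operate on its own. The provisions still in force are Section 1, Section 4, Section 5, Section 6, Section 7, and Section 8. Section 3 is among the inoperative provisions, so the answer is no.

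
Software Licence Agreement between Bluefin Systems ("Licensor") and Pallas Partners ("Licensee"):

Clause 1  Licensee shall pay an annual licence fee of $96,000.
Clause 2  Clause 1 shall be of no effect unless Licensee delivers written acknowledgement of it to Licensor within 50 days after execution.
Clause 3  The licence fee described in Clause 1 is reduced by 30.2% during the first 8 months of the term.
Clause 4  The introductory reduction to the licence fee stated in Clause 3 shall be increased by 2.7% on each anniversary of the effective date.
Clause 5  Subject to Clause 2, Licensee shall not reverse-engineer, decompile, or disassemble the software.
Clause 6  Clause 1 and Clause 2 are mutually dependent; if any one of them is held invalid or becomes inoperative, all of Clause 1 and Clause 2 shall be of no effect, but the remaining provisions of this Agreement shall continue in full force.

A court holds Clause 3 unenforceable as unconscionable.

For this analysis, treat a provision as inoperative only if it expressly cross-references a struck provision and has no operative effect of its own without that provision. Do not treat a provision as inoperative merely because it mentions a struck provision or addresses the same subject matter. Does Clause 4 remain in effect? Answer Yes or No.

Clause 3 is struck. Clause 4 has no operative effect of its own apart from Clause 3 and is therefore inoperative. Clause 6 ties Clause 1 and Clause 2 together, but none of those is affected here; the remaining provisions continue in force under Clause 6. The provisions still in force are Clause 1, Clause 2, Clause 5, and Clause 6. Clause 4 is among the inoperative provisions, so the answer is no.

No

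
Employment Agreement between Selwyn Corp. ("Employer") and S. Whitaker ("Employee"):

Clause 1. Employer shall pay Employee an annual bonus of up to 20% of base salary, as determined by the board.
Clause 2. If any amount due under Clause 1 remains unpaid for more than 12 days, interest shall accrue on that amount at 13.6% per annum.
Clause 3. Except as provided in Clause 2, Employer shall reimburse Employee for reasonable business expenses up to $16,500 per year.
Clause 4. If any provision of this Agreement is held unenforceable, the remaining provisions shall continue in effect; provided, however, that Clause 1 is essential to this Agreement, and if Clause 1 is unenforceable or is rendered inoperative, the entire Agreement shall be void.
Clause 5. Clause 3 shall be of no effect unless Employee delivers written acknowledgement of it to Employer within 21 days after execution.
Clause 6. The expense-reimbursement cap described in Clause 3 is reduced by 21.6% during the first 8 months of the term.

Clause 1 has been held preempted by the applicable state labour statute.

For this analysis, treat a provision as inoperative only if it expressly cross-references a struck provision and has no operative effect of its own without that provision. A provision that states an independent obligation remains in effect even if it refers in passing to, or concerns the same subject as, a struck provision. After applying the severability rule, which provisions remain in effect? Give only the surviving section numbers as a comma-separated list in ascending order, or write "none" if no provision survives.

Clause 1 is struck. Clause 2 operates only by reference to Clause 1, so it falls with Clause 1. Clause 4 makes Clause 1 an essential term, and Clause 1 is the provision held invalid; under Clause 4, the entire Agreement is therefore void. No provision of the Agreement survives.

none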